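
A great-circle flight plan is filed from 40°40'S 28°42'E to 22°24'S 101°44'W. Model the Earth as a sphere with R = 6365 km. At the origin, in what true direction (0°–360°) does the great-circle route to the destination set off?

226.0°

N = sin Δλ·cos φ₂ = -0.7037;  D = cos φ₁ sin φ₂ − sin φ₁ cos φ₂ cos Δλ = -0.6798
initial course = atan2(N, D) = 225.99°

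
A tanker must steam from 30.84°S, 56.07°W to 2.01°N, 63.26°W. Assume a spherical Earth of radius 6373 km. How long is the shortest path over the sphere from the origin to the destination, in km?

3732 km

cos σ = sin φ₁ sin φ₂ + cos φ₁ cos φ₂ cos Δλ
      = sin(-30.84°)sin(2.01°) + cos(-30.84°)cos(2.01°)cos(-7.19°) = 0.8333
σ = 33.556° → d = Rσ = 6373·0.58566 = 3732 km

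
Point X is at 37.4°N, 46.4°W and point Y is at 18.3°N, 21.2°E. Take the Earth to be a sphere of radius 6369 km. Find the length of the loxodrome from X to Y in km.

Δψ = ln[tan(π/4+φ₂/2)/tan(π/4+φ₁/2)] = -0.3798;  Δφ = -0.3334 rad,  Δλ = +1.1798 rad
q = Δφ/Δψ = 0.8778
d = R·√(Δφ² + q²Δλ²) = 6369·1.08794 = 6929 km

6929 km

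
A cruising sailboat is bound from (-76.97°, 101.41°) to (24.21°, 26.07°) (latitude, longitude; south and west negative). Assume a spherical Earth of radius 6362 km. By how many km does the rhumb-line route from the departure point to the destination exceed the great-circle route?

Great circle: cos σ = sin φ₁ sin φ₂ + cos φ₁ cos φ₂ cos Δλ,  σ = 1.9257 rad → d_gc = 12251.2 km
Rhumb line: Δψ = +2.6055, q = Δφ/Δψ = 0.6778, d_rh = R√(Δφ²+q²Δλ²) = 12584.5 km
Excess = 12584.5 − 12251.2 = 333.3 ≈ 333 km

333 km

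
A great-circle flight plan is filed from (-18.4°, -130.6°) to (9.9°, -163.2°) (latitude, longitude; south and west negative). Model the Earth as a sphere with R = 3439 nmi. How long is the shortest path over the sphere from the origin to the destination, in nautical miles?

2572 nmi

Haversine: a = sin²(Δφ/2)+cos φ₁ cos φ₂ sin²(Δλ/2) = 0.13339;  σ = 2·atan2(√a,√(1−a))
σ = 42.844° → d = Rσ = 3439·0.74777 = 2572 nmi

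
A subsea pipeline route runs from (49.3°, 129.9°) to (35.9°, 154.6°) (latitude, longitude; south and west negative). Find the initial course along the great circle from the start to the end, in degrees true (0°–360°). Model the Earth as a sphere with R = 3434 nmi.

117.4°

N = sin Δλ·cos φ₂ = +0.3385;  D = cos φ₁ sin φ₂ − sin φ₁ cos φ₂ cos Δλ = -0.1756
initial course = atan2(N, D) = 117.41°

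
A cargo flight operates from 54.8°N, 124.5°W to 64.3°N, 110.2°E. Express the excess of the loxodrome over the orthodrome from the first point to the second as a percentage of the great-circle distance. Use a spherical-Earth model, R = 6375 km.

18.6%

Great circle: σ = 0.9374 rad → d_gc = Rσ = 5976.1 km
Rhumb: Δφ = +0.1658, Δλ = -2.1869, Δψ = +0.3298, q = Δφ/Δψ = 0.5028 → d_rh = R√(Δφ²+q²Δλ²) = 7089.3 km
Excess = (7089.3 − 5976.1) / 5976.1 = 1113.2 / 5976.1 = 18.63% ≈ 18.6%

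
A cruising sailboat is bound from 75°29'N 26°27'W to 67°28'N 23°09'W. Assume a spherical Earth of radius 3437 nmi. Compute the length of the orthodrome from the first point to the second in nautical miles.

485 nmi

Haversine: a = sin²(Δφ/2)+cos φ₁ cos φ₂ sin²(Δλ/2) = 0.00497;  σ = 2·atan2(√a,√(1−a))
σ = 8.082° → d = Rσ = 3437·0.14105 = 485 nmi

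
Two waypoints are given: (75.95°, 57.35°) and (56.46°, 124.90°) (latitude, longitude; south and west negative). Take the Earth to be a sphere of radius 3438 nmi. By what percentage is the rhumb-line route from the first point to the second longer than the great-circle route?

Great circle: σ = 0.5359 rad → d_gc = Rσ = 1842.6 nmi
Rhumb: Δφ = -0.3402, Δλ = +1.1790, Δψ = -0.8942, q = Δφ/Δψ = 0.3804 → d_rh = R√(Δφ²+q²Δλ²) = 1935.2 nmi
Excess = (1935.2 − 1842.6) / 1842.6 = 92.6 / 1842.6 = 5.03% ≈ 5.0%

5.0%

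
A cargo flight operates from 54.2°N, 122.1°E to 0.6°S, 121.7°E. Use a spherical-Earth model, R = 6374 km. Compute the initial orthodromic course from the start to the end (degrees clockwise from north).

θ = atan2( sin Δλ·cos φ₂ ,  cos φ₁ sin φ₂ − sin φ₁ cos φ₂ cos Δλ )
  = atan2(-0.0070, -0.8171) = 180.49°

180.5°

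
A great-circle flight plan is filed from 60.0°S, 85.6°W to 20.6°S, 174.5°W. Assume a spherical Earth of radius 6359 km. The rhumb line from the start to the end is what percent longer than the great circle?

Great circle: σ = 1.2517 rad → d_gc = Rσ = 7959.7 km
Rhumb: Δφ = +0.6877, Δλ = -1.5516, Δψ = +0.9494, q = Δφ/Δψ = 0.7243 → d_rh = R√(Δφ²+q²Δλ²) = 8378.1 km
Excess = (8378.1 − 7959.7) / 7959.7 = 418.4 / 7959.7 = 5.26% ≈ 5.3%

5.3%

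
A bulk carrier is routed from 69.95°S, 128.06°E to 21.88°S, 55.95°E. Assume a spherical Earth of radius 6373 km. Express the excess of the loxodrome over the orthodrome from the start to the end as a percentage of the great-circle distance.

4.0%

Great circle: σ = 1.1065 rad → d_gc = Rσ = 7051.6 km
Rhumb: Δφ = +0.8390, Δλ = -1.2586, Δψ = +1.3414, q = Δφ/Δψ = 0.6255 → d_rh = R√(Δφ²+q²Δλ²) = 7331.9 km
Excess = (7331.9 − 7051.6) / 7051.6 = 280.3 / 7051.6 = 3.97% ≈ 4.0%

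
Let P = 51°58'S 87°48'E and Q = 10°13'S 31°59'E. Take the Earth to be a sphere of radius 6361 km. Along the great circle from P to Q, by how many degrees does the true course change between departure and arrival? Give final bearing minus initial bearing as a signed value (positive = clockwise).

+32.6°

At departure: θ₁ = atan2(sin Δλ cos φ₂, cos φ₁ sin φ₂ − sin φ₁ cos φ₂ cos Δλ) = 291.84°
At arrival: θ₂ = atan2(sin Δλ cos φ₁, −cos φ₂ sin φ₁ + sin φ₂ cos φ₁ cos Δλ) = 324.47°
Δθ = θ₂ − θ₁ = +32.6°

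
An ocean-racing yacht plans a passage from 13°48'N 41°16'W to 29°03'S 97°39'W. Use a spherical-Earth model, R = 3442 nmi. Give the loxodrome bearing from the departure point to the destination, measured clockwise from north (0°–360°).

231.8°

Meridional parts: M(φ₁)=+0.2432, M(φ₂)=-0.5303 → ΔM = -0.7735;  Δλ = -0.9841 rad
tan C = Δλ / ΔM = +1.2723 → C = 231.83°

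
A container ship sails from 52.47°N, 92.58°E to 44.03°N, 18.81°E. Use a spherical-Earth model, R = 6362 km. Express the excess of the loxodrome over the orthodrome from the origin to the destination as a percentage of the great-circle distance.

Great circle: σ = 0.8317 rad → d_gc = Rσ = 5291.4 km
Rhumb: Δφ = -0.1473, Δλ = -1.2875, Δψ = -0.2219, q = Δφ/Δψ = 0.6638 → d_rh = R√(Δφ²+q²Δλ²) = 5517.2 km
Excess = (5517.2 − 5291.4) / 5291.4 = 225.8 / 5291.4 = 4.27% ≈ 4.3%

4.3%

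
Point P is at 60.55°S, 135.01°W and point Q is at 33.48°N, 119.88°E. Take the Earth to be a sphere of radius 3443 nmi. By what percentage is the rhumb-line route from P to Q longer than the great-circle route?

2.3%

Great circle: σ = 2.1985 rad → d_gc = Rσ = 7569.3 nmi
Rhumb: Δφ = +1.6411, Δλ = -1.8345, Δψ = +1.9571, q = Δφ/Δψ = 0.8386 → d_rh = R√(Δφ²+q²Δλ²) = 7744.8 nmi
Excess = (7744.8 − 7569.3) / 7569.3 = 175.5 / 7569.3 = 2.32% ≈ 2.3%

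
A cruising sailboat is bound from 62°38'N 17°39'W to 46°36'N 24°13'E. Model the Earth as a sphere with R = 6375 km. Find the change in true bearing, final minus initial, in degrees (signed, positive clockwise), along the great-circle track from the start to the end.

Initial bearing θ₁ = atan2(sin Δλ cos φ₂, cos φ₁ sin φ₂ − sin φ₁ cos φ₂ cos Δλ) = 104.71°
Final bearing θ₂ = (initial bearing from the destination back to the start) + 180° = 139.68°
Δθ = θ₂ − θ₁ = +35.0°

+35.0°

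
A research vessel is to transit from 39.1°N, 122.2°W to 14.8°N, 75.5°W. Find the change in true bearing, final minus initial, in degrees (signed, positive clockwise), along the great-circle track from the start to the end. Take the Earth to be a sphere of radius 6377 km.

Initial bearing θ₁ = atan2(sin Δλ cos φ₂, cos φ₁ sin φ₂ − sin φ₁ cos φ₂ cos Δλ) = 107.36°
Final bearing θ₂ = (initial bearing from the destination back to the start) + 180° = 129.99°
Δθ = θ₂ − θ₁ = +22.6°

+22.6°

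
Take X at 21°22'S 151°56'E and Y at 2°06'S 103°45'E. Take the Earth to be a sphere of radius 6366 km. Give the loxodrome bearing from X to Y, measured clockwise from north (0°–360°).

Meridional parts: M(φ₁)=-0.3819, M(φ₂)=-0.0367 → ΔM = +0.3452;  Δλ = -0.8410 rad
tan C = Δλ / ΔM = -2.4360 → C = 292.32°

292.3°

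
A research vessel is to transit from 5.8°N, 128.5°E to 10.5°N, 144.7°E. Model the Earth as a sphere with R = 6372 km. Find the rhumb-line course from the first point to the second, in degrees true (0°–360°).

Δψ = ln[tan(π/4+φ₂/2)/tan(π/4+φ₁/2)] = +0.0829
Δλ = +0.2827 rad (taken the short way round)
course = atan2(Δλ, Δψ) = 73.66°

73.7°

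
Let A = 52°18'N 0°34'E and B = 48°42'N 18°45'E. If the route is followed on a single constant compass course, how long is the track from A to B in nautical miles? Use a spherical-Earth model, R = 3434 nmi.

726 nmi

Rhumb course C = atan2(Δλ, Δψ) with Δψ = ln[tan(π/4+φ₂/2)/tan(π/4+φ₁/2)] = -0.0988, Δλ = +0.3174 → C = 107.30°
d = R·|Δφ| / |cos C| = 3434·0.06283 / 0.29737 = 726 nmi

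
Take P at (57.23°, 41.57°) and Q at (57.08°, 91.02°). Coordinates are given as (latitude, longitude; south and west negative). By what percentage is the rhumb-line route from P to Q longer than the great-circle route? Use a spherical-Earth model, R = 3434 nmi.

2.3%

Great circle: σ = 0.4577 rad → d_gc = Rσ = 1571.7 nmi
Rhumb: Δφ = -0.0026, Δλ = +0.8631, Δψ = -0.0048, q = Δφ/Δψ = 0.5424 → d_rh = R√(Δφ²+q²Δλ²) = 1607.5 nmi
Excess = (1607.5 − 1571.7) / 1571.7 = 35.8 / 1571.7 = 2.28% ≈ 2.3%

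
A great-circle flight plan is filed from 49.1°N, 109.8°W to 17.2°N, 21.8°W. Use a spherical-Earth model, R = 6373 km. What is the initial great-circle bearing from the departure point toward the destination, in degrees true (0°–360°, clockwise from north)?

80.0°

θ = atan2( sin Δλ·cos φ₂ ,  cos φ₁ sin φ₂ − sin φ₁ cos φ₂ cos Δλ )
  = atan2(+0.9547, +0.1684) = 80.00°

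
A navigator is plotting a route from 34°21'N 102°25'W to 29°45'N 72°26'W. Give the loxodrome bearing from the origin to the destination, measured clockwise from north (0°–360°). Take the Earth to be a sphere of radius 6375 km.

100.3°

Meridional parts: M(φ₁)=+0.6390, M(φ₂)=+0.5443 → ΔM = -0.0948;  Δλ = +0.5233 rad
tan C = Δλ / ΔM = -5.5220 → C = 100.26°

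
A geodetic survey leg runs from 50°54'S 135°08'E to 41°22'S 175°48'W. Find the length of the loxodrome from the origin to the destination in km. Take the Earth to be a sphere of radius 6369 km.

Δψ = ln[tan(π/4+φ₂/2)/tan(π/4+φ₁/2)] = +0.2410;  Δφ = +0.1664 rad,  Δλ = +0.8564 rad
q = Δφ/Δψ = 0.6904
d = R·√(Δφ² + q²Δλ²) = 6369·0.61424 = 3912 km

3912 km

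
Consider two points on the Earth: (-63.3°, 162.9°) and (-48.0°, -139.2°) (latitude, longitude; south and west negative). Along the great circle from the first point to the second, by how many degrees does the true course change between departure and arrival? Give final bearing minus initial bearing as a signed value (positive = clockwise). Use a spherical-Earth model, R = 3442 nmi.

At departure: θ₁ = atan2(sin Δλ cos φ₂, cos φ₁ sin φ₂ − sin φ₁ cos φ₂ cos Δλ) = 91.64°
At arrival: θ₂ = atan2(sin Δλ cos φ₁, −cos φ₂ sin φ₁ + sin φ₂ cos φ₁ cos Δλ) = 42.16°
Δθ = θ₂ − θ₁ = -49.5°

-49.5°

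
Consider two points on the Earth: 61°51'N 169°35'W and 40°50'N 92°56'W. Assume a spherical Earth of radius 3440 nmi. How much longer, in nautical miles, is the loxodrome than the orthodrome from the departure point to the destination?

Great circle: cos σ = sin φ₁ sin φ₂ + cos φ₁ cos φ₂ cos Δλ,  σ = 0.8514 rad → d_gc = 2928.8 nmi
Rhumb line: Δψ = -0.6014, q = Δφ/Δψ = 0.6099, d_rh = R√(Δφ²+q²Δλ²) = 3077.4 nmi
Excess = 3077.4 − 2928.8 = 148.6 ≈ 149 nmi

149 nmi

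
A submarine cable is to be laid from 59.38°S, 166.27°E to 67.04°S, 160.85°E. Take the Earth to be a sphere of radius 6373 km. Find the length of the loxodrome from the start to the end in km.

Rhumb course C = atan2(Δλ, Δψ) with Δψ = ln[tan(π/4+φ₂/2)/tan(π/4+φ₁/2)] = -0.2986, Δλ = -0.0946 → C = 197.58°
d = R·|Δφ| / |cos C| = 6373·0.13369 / 0.95330 = 894 km

894 km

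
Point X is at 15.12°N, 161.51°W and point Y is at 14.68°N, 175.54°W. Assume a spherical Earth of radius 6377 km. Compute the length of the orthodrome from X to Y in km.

1510 km

cos σ = sin φ₁ sin φ₂ + cos φ₁ cos φ₂ cos Δλ
      = sin(15.12°)sin(14.68°) + cos(15.12°)cos(14.68°)cos(-14.03°) = 0.9721
σ = 13.563° → d = Rσ = 6377·0.23672 = 1510 km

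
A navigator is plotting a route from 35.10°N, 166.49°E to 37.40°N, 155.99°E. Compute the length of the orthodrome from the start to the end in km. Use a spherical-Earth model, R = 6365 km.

cos σ = sin φ₁ sin φ₂ + cos φ₁ cos φ₂ cos Δλ
      = sin(35.10°)sin(37.40°) + cos(35.10°)cos(37.40°)cos(-10.50°) = 0.9883
σ = 8.769° → d = Rσ = 6365·0.15305 = 974 km

974 km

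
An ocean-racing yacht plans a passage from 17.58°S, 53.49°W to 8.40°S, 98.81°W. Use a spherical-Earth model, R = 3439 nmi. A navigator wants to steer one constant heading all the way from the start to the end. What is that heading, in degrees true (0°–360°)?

281.8°

Meridional parts: M(φ₁)=-0.3118, M(φ₂)=-0.1471 → ΔM = +0.1646;  Δλ = -0.7910 rad
tan C = Δλ / ΔM = -4.8048 → C = 281.76°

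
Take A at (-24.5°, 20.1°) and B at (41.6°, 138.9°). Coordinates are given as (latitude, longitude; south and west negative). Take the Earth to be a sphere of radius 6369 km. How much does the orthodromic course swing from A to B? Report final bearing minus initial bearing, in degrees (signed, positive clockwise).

+33.4°

Initial bearing θ₁ = atan2(sin Δλ cos φ₂, cos φ₁ sin φ₂ − sin φ₁ cos φ₂ cos Δλ) = 55.24°
Final bearing θ₂ = (initial bearing from the destination back to the start) + 180° = 88.63°
Δθ = θ₂ − θ₁ = +33.4°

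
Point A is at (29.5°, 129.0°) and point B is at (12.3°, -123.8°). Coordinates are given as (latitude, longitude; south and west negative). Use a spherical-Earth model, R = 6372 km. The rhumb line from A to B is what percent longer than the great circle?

Great circle: σ = 1.7179 rad → d_gc = Rσ = 10946.4 km
Rhumb: Δφ = -0.3002, Δλ = +1.8710, Δψ = -0.3229, q = Δφ/Δψ = 0.9297 → d_rh = R√(Δφ²+q²Δλ²) = 11247.2 km
Excess = (11247.2 − 10946.4) / 10946.4 = 300.8 / 10946.4 = 2.748% ≈ 2.7%

2.7%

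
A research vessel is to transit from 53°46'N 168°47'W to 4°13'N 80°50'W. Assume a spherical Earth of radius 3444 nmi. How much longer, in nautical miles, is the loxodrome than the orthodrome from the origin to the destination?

165 nmi

Great circle: cos σ = sin φ₁ sin φ₂ + cos φ₁ cos φ₂ cos Δλ,  σ = 1.4903 rad → d_gc = 5132.6 nmi
Rhumb line: Δψ = -1.0436, q = Δφ/Δψ = 0.8287, d_rh = R√(Δφ²+q²Δλ²) = 5297.4 nmi
Excess = 5297.4 − 5132.6 = 164.8 ≈ 165 nmi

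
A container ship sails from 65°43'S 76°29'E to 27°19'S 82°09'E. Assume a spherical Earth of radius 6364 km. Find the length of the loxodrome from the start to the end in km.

4284 km

Rhumb course C = atan2(Δλ, Δψ) with Δψ = ln[tan(π/4+φ₂/2)/tan(π/4+φ₁/2)] = +1.0405, Δλ = +0.0989 → C = 5.43°
d = R·|Δφ| / |cos C| = 6364·0.67021 / 0.99551 = 4284 km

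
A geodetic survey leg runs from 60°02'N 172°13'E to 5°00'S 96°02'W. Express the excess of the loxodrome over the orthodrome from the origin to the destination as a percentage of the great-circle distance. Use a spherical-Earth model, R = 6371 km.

3.6%

Great circle: σ = 1.6616 rad → d_gc = Rσ = 10586.2 km
Rhumb: Δφ = -1.1350, Δλ = +1.6013, Δψ = -1.4055, q = Δφ/Δψ = 0.8076 → d_rh = R√(Δφ²+q²Δλ²) = 10962.4 km
Excess = (10962.4 − 10586.2) / 10586.2 = 376.2 / 10586.2 = 3.554% ≈ 3.6%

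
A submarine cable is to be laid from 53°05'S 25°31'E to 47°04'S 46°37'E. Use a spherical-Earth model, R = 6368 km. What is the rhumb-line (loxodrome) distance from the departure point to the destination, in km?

1644 km

Δψ = ln[tan(π/4+φ₂/2)/tan(π/4+φ₁/2)] = +0.1639;  Δφ = +0.1050 rad,  Δλ = +0.3683 rad
q = Δφ/Δψ = 0.6406
d = R·√(Δφ² + q²Δλ²) = 6368·0.25824 = 1644 km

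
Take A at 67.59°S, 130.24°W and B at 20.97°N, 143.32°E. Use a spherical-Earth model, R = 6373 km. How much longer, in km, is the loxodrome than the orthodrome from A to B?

Great circle: cos σ = sin φ₁ sin φ₂ + cos φ₁ cos φ₂ cos Δλ,  σ = 1.8847 rad → d_gc = 12011.02 km
Rhumb line: Δψ = +1.9935, q = Δφ/Δψ = 0.7754, d_rh = R√(Δφ²+q²Δλ²) = 12353.50 km
Excess = 12353.50 − 12011.02 = 342.48 ≈ 342 km

342 km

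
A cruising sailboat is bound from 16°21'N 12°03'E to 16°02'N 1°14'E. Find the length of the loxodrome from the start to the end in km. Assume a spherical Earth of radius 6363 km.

1154 km

Δψ = ln[tan(π/4+φ₂/2)/tan(π/4+φ₁/2)] = -0.0058;  Δφ = -0.0055 rad,  Δλ = -0.1888 rad
q = Δφ/Δψ = 0.9603
d = R·√(Δφ² + q²Δλ²) = 6363·0.18138 = 1154 km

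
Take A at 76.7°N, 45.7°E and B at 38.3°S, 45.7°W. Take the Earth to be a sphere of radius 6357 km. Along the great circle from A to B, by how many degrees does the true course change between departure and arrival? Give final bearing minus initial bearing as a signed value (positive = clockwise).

At departure: θ₁ = atan2(sin Δλ cos φ₂, cos φ₁ sin φ₂ − sin φ₁ cos φ₂ cos Δλ) = 261.02°
At arrival: θ₂ = atan2(sin Δλ cos φ₁, −cos φ₂ sin φ₁ + sin φ₂ cos φ₁ cos Δλ) = 196.83°
Δθ = θ₂ − θ₁ = -64.2°

-64.2°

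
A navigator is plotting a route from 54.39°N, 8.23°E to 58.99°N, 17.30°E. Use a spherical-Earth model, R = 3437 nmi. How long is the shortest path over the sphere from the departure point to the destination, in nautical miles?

Haversine: a = sin²(Δφ/2)+cos φ₁ cos φ₂ sin²(Δλ/2) = 0.00349;  σ = 2·atan2(√a,√(1−a))
σ = 6.770° → d = Rσ = 3437·0.11815 = 406 nmi

406 nmi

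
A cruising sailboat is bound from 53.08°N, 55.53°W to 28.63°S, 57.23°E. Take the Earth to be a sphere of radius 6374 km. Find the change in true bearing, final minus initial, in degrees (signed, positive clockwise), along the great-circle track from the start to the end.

Initial bearing θ₁ = atan2(sin Δλ cos φ₂, cos φ₁ sin φ₂ − sin φ₁ cos φ₂ cos Δλ) = 91.16°
Final bearing θ₂ = (initial bearing from the destination back to the start) + 180° = 136.82°
Δθ = θ₂ − θ₁ = +45.7°

+45.7°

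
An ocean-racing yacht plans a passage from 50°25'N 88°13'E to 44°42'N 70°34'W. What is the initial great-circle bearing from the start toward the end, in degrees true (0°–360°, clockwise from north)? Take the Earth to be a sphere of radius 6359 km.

345.0°

N = sin Δλ·cos φ₂ = -0.2572;  D = cos φ₁ sin φ₂ − sin φ₁ cos φ₂ cos Δλ = +0.9589
initial course = atan2(N, D) = 344.98°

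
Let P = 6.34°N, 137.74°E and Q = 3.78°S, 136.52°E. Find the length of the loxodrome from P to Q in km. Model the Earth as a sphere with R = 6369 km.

1133 km

Rhumb course C = atan2(Δλ, Δψ) with Δψ = ln[tan(π/4+φ₂/2)/tan(π/4+φ₁/2)] = -0.1769, Δλ = -0.0213 → C = 186.86°
d = R·|Δφ| / |cos C| = 6369·0.17663 / 0.99283 = 1133 km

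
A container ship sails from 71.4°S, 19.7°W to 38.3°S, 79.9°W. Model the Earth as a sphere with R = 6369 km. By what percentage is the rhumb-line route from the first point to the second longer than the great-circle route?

Great circle: σ = 0.7787 rad → d_gc = Rσ = 4959.7 km
Rhumb: Δφ = +0.5777, Δλ = -1.0507, Δψ = +1.0847, q = Δφ/Δψ = 0.5326 → d_rh = R√(Δφ²+q²Δλ²) = 5122.5 km
Excess = (5122.5 − 4959.7) / 4959.7 = 162.8 / 4959.7 = 3.28% ≈ 3.3%

3.3%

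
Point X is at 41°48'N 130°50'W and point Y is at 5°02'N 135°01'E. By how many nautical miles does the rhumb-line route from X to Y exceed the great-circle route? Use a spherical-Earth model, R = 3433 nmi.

Great circle: cos σ = sin φ₁ sin φ₂ + cos φ₁ cos φ₂ cos Δλ,  σ = 1.5661 rad → d_gc = 5376.3 nmi
Rhumb line: Δψ = -0.7165, q = Δφ/Δψ = 0.8956, d_rh = R√(Δφ²+q²Δλ²) = 5511.6 nmi
Excess = 5511.6 − 5376.3 = 135.3 ≈ 135 nmi

135 nmi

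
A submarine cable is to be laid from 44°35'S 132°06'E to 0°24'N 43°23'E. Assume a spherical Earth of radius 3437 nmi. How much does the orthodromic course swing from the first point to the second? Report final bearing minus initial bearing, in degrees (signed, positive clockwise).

+43.4°

At departure: θ₁ = atan2(sin Δλ cos φ₂, cos φ₁ sin φ₂ − sin φ₁ cos φ₂ cos Δλ) = 271.19°
At arrival: θ₂ = atan2(sin Δλ cos φ₁, −cos φ₂ sin φ₁ + sin φ₂ cos φ₁ cos Δλ) = 314.59°
Δθ = θ₂ − θ₁ = +43.4°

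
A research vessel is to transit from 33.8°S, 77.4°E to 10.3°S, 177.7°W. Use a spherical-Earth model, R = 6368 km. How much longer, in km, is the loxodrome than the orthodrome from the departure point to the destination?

Great circle: cos σ = sin φ₁ sin φ₂ + cos φ₁ cos φ₂ cos Δλ,  σ = 1.6818 rad → d_gc = 10709.6 km
Rhumb line: Δψ = +0.4467, q = Δφ/Δψ = 0.9182, d_rh = R√(Δφ²+q²Δλ²) = 11018.8 km
Excess = 11018.8 − 10709.6 = 309.2 ≈ 309 km

309 km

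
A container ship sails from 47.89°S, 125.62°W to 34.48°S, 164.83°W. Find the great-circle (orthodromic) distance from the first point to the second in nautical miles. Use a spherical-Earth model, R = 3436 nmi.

cos σ = sin φ₁ sin φ₂ + cos φ₁ cos φ₂ cos Δλ
      = sin(-47.89°)sin(-34.48°) + cos(-47.89°)cos(-34.48°)cos(-39.21°) = 0.8483
σ = 31.976° → d = Rσ = 3436·0.55808 = 1918 nmi

1918 nmi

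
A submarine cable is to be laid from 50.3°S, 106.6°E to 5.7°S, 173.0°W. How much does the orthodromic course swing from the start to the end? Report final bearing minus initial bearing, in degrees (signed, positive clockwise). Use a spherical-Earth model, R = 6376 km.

Initial bearing θ₁ = atan2(sin Δλ cos φ₂, cos φ₁ sin φ₂ − sin φ₁ cos φ₂ cos Δλ) = 86.25°
Final bearing θ₂ = (initial bearing from the destination back to the start) + 180° = 39.83°
Δθ = θ₂ − θ₁ = -46.4°

-46.4°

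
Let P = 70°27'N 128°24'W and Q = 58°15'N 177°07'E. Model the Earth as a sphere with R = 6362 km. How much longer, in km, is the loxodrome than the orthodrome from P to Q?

Great circle: cos σ = sin φ₁ sin φ₂ + cos φ₁ cos φ₂ cos Δλ,  σ = 0.4426 rad → d_gc = 2816.1 km
Rhumb line: Δψ = -0.5012, q = Δφ/Δψ = 0.4248, d_rh = R√(Δφ²+q²Δλ²) = 2905.3 km
Excess = 2905.3 − 2816.1 = 89.2 ≈ 89 km

89 km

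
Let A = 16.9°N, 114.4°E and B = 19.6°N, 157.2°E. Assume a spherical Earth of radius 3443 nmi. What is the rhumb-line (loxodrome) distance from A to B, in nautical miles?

2448 nmi

Rhumb course C = atan2(Δλ, Δψ) with Δψ = ln[tan(π/4+φ₂/2)/tan(π/4+φ₁/2)] = +0.0496, Δλ = +0.7470 → C = 86.20°
d = R·|Δφ| / |cos C| = 3443·0.04712 / 0.06629 = 2448 nmi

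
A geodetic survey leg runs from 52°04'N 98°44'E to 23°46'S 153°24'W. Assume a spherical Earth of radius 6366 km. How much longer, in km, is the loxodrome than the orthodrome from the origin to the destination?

Great circle: cos σ = sin φ₁ sin φ₂ + cos φ₁ cos φ₂ cos Δλ,  σ = 2.0834 rad → d_gc = 13263.1 km
Rhumb line: Δψ = -1.4953, q = Δφ/Δψ = 0.8851, d_rh = R√(Δφ²+q²Δλ²) = 13547.2 km
Excess = 13547.2 − 13263.1 = 284.1 ≈ 284 km

284 km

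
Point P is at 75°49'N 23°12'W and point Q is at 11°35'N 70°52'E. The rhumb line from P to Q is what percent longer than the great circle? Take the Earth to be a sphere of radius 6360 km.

6.9%

Great circle: σ = 1.3922 rad → d_gc = Rσ = 8854.4 km
Rhumb: Δφ = -1.1211, Δλ = +1.6418, Δψ = -1.8806, q = Δφ/Δψ = 0.5961 → d_rh = R√(Δφ²+q²Δλ²) = 9464.8 km
Excess = (9464.8 − 8854.4) / 8854.4 = 610.4 / 8854.4 = 6.89% ≈ 6.9%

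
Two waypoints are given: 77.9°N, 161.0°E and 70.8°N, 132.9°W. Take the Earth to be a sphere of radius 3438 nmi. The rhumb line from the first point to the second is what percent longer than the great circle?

Great circle: σ = 0.3133 rad → d_gc = Rσ = 1077.1 nmi
Rhumb: Δφ = -0.1239, Δλ = +1.1537, Δψ = -0.4674, q = Δφ/Δψ = 0.2651 → d_rh = R√(Δφ²+q²Δλ²) = 1134.6 nmi
Excess = (1134.6 − 1077.1) / 1077.1 = 57.5 / 1077.1 = 5.34% ≈ 5.3%

5.3%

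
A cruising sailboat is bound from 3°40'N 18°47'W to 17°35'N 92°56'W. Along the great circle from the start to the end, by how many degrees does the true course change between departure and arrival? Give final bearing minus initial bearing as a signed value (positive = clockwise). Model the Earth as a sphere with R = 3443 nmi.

-16.0°

At departure: θ₁ = atan2(sin Δλ cos φ₂, cos φ₁ sin φ₂ − sin φ₁ cos φ₂ cos Δλ) = 287.25°
At arrival: θ₂ = atan2(sin Δλ cos φ₁, −cos φ₂ sin φ₁ + sin φ₂ cos φ₁ cos Δλ) = 271.28°
Δθ = θ₂ − θ₁ = -16.0°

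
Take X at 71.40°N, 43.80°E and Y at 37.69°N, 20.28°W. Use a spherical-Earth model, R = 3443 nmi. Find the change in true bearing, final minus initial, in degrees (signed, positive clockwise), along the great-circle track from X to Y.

-56.1°

At departure: θ₁ = atan2(sin Δλ cos φ₂, cos φ₁ sin φ₂ − sin φ₁ cos φ₂ cos Δλ) = 259.43°
At arrival: θ₂ = atan2(sin Δλ cos φ₁, −cos φ₂ sin φ₁ + sin φ₂ cos φ₁ cos Δλ) = 203.34°
Δθ = θ₂ − θ₁ = -56.1°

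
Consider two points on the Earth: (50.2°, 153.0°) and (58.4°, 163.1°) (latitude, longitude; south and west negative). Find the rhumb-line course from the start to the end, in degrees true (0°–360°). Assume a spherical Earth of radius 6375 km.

35.6°

Meridional parts: M(φ₁)=+1.0161, M(φ₂)=+1.2624 → ΔM = +0.2463;  Δλ = +0.1763 rad
tan C = Δλ / ΔM = +0.7158 → C = 35.59°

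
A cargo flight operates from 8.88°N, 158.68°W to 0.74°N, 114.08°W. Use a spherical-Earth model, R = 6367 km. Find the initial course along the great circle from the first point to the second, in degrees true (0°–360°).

N = sin Δλ·cos φ₂ = +0.7021;  D = cos φ₁ sin φ₂ − sin φ₁ cos φ₂ cos Δλ = -0.0971
initial course = atan2(N, D) = 97.88°

97.9°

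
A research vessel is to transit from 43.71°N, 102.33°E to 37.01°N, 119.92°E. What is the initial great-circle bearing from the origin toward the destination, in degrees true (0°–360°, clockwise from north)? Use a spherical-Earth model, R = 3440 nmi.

θ = atan2( sin Δλ·cos φ₂ ,  cos φ₁ sin φ₂ − sin φ₁ cos φ₂ cos Δλ )
  = atan2(+0.2413, -0.0909) = 110.63°

110.6°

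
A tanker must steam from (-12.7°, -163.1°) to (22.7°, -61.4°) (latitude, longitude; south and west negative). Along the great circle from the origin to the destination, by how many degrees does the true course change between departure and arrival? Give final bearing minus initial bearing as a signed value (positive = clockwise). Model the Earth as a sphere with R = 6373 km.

+12.8°

Initial bearing θ₁ = atan2(sin Δλ cos φ₂, cos φ₁ sin φ₂ − sin φ₁ cos φ₂ cos Δλ) = 69.63°
Final bearing θ₂ = (initial bearing from the destination back to the start) + 180° = 82.46°
Δθ = θ₂ − θ₁ = +12.8°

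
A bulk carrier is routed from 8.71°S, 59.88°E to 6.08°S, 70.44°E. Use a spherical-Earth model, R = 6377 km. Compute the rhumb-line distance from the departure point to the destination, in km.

1202 km

Rhumb course C = atan2(Δλ, Δψ) with Δψ = ln[tan(π/4+φ₂/2)/tan(π/4+φ₁/2)] = +0.0463, Δλ = +0.1843 → C = 75.90°
d = R·|Δφ| / |cos C| = 6377·0.04590 / 0.24360 = 1202 km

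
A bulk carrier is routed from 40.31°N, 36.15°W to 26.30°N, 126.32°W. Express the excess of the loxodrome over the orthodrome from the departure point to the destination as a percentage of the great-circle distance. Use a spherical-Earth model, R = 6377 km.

3.9%

Great circle: σ = 1.2822 rad → d_gc = Rσ = 8176.6 km
Rhumb: Δφ = -0.2445, Δλ = -1.5738, Δψ = -0.2939, q = Δφ/Δψ = 0.8319 → d_rh = R√(Δφ²+q²Δλ²) = 8492.9 km
Excess = (8492.9 − 8176.6) / 8176.6 = 316.3 / 8176.6 = 3.87% ≈ 3.9%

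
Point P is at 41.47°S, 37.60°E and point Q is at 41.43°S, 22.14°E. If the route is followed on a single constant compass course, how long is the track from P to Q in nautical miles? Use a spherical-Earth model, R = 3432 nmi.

694 nmi

Δψ = ln[tan(π/4+φ₂/2)/tan(π/4+φ₁/2)] = +0.0009;  Δφ = +0.0007 rad,  Δλ = -0.2698 rad
q = Δφ/Δψ = 0.7495
d = R·√(Δφ² + q²Δλ²) = 3432·0.20225 = 694 nmi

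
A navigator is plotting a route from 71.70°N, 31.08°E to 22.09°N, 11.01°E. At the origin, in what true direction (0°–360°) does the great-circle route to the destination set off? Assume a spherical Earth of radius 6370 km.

θ = atan2( sin Δλ·cos φ₂ ,  cos φ₁ sin φ₂ − sin φ₁ cos φ₂ cos Δλ )
  = atan2(-0.3180, -0.7082) = 204.18°

204.2°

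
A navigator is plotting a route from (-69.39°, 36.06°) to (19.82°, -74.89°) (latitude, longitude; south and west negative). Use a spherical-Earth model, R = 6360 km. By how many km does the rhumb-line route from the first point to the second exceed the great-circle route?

Great circle: cos σ = sin φ₁ sin φ₂ + cos φ₁ cos φ₂ cos Δλ,  σ = 2.0217 rad → d_gc = 12857.9 km
Rhumb line: Δψ = +2.0578, q = Δφ/Δψ = 0.7566, d_rh = R√(Δφ²+q²Δλ²) = 13597.8 km
Excess = 13597.8 − 12857.9 = 739.9 ≈ 740 km

740 km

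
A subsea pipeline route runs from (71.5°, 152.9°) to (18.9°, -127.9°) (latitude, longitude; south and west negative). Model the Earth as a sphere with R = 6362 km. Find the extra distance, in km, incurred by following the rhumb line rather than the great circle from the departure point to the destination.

368 km

Great circle: cos σ = sin φ₁ sin φ₂ + cos φ₁ cos φ₂ cos Δλ,  σ = 1.1988 rad → d_gc = 7627.1 km
Rhumb line: Δψ = -1.4788, q = Δφ/Δψ = 0.6208, d_rh = R√(Δφ²+q²Δλ²) = 7994.8 km
Excess = 7994.8 − 7627.1 = 367.7 ≈ 368 km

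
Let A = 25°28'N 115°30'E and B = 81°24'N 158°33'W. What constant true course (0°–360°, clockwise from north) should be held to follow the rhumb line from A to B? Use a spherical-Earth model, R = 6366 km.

35.2°

Meridional parts: M(φ₁)=+0.4599, M(φ₂)=+2.5877 → ΔM = +2.1279;  Δλ = +1.5001 rad
tan C = Δλ / ΔM = +0.7050 → C = 35.18°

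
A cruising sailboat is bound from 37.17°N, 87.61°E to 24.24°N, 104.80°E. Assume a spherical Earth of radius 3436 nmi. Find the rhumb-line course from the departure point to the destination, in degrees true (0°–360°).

Δψ = ln[tan(π/4+φ₂/2)/tan(π/4+φ₁/2)] = -0.2634
Δλ = +0.3000 rad (taken the short way round)
course = atan2(Δλ, Δψ) = 131.28°

131.3°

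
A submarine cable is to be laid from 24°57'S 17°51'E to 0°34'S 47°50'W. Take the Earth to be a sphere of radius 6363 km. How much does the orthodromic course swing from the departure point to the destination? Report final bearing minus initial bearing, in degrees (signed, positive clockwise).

Initial bearing θ₁ = atan2(sin Δλ cos φ₂, cos φ₁ sin φ₂ − sin φ₁ cos φ₂ cos Δλ) = 280.25°
Final bearing θ₂ = (initial bearing from the destination back to the start) + 180° = 296.84°
Δθ = θ₂ − θ₁ = +16.6°

+16.6°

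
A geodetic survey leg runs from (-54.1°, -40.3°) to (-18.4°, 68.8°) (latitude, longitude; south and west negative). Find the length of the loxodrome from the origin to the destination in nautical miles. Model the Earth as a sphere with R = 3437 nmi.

5527 nmi

Δψ = ln[tan(π/4+φ₂/2)/tan(π/4+φ₁/2)] = +0.8003;  Δφ = +0.6231 rad,  Δλ = +1.9042 rad
q = Δφ/Δψ = 0.7785
d = R·√(Δφ² + q²Δλ²) = 3437·1.60804 = 5527 nmi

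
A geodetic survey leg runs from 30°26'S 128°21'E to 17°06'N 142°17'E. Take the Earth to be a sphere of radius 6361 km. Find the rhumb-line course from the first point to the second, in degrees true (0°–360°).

Meridional parts: M(φ₁)=-0.5581, M(φ₂)=+0.3030 → ΔM = +0.8610;  Δλ = +0.2432 rad
tan C = Δλ / ΔM = +0.2824 → C = 15.77°

15.8°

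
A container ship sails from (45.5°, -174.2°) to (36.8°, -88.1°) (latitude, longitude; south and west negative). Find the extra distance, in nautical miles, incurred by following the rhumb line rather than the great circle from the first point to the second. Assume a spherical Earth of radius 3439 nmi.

180 nmi

Great circle: cos σ = sin φ₁ sin φ₂ + cos φ₁ cos φ₂ cos Δλ,  σ = 1.0867 rad → d_gc = 3737.1 nmi
Rhumb line: Δψ = -0.2021, q = Δφ/Δψ = 0.7512, d_rh = R√(Δφ²+q²Δλ²) = 3916.9 nmi
Excess = 3916.9 − 3737.1 = 179.8 ≈ 180 nmi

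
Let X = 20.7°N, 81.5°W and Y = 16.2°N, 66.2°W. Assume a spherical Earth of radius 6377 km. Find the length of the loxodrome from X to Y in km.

Δψ = ln[tan(π/4+φ₂/2)/tan(π/4+φ₁/2)] = -0.0828;  Δφ = -0.0785 rad,  Δλ = +0.2670 rad
q = Δφ/Δψ = 0.9483
d = R·√(Δφ² + q²Δλ²) = 6377·0.26513 = 1691 km

1691 km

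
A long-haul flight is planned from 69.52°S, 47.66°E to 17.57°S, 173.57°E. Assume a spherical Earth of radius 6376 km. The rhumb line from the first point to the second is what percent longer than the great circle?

13.8%

Great circle: σ = 1.4835 rad → d_gc = Rσ = 9459.0 km
Rhumb: Δφ = +0.9067, Δλ = +2.1975, Δψ = +1.3996, q = Δφ/Δψ = 0.6478 → d_rh = R√(Δφ²+q²Δλ²) = 10761.6 km
Excess = (10761.6 − 9459.0) / 9459.0 = 1302.6 / 9459.0 = 13.77% ≈ 13.8%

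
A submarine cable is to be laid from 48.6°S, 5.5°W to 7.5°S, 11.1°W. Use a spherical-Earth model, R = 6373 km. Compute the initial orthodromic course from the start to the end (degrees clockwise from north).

N = sin Δλ·cos φ₂ = -0.0967;  D = cos φ₁ sin φ₂ − sin φ₁ cos φ₂ cos Δλ = +0.6538
initial course = atan2(N, D) = 351.58°

351.6°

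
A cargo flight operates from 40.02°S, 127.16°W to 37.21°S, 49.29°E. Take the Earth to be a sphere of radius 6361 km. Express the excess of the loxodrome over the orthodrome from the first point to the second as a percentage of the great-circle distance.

Great circle: σ = 1.7925 rad → d_gc = Rσ = 11401.9 km
Rhumb: Δφ = +0.0490, Δλ = +3.0796, Δψ = +0.0628, q = Δφ/Δψ = 0.7812 → d_rh = R√(Δφ²+q²Δλ²) = 15306.1 km
Excess = (15306.1 − 11401.9) / 11401.9 = 3904.2 / 11401.9 = 34.24% ≈ 34.2%

34.2%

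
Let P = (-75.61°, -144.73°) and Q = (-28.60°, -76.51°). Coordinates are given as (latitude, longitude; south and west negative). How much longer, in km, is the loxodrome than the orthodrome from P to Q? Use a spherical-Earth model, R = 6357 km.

256 km

Great circle: cos σ = sin φ₁ sin φ₂ + cos φ₁ cos φ₂ cos Δλ,  σ = 0.9948 rad → d_gc = 6324.22 km
Rhumb line: Δψ = +1.5483, q = Δφ/Δψ = 0.5299, d_rh = R√(Δφ²+q²Δλ²) = 6579.75 km
Excess = 6579.75 − 6324.22 = 255.53 ≈ 256 km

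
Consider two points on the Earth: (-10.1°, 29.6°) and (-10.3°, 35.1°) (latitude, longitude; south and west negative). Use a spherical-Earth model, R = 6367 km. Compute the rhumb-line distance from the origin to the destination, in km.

Δψ = ln[tan(π/4+φ₂/2)/tan(π/4+φ₁/2)] = -0.0035;  Δφ = -0.0035 rad,  Δλ = +0.0960 rad
q = Δφ/Δψ = 0.9842
d = R·√(Δφ² + q²Δλ²) = 6367·0.09454 = 602 km

602 km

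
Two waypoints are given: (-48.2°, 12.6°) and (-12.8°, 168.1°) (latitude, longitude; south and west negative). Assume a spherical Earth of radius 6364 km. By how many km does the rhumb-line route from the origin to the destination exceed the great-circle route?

2197 km

Great circle: cos σ = sin φ₁ sin φ₂ + cos φ₁ cos φ₂ cos Δλ,  σ = 2.0112 rad → d_gc = 12799.2 km
Rhumb line: Δψ = +0.7374, q = Δφ/Δψ = 0.8379, d_rh = R√(Δφ²+q²Δλ²) = 14996.0 km
Excess = 14996.0 − 12799.2 = 2196.8 ≈ 2197 km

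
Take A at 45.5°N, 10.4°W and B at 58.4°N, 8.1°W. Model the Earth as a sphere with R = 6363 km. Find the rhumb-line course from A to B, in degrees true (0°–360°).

Meridional parts: M(φ₁)=+0.8938, M(φ₂)=+1.2624 → ΔM = +0.3686;  Δλ = +0.0401 rad
tan C = Δλ / ΔM = +0.1089 → C = 6.21°

6.2°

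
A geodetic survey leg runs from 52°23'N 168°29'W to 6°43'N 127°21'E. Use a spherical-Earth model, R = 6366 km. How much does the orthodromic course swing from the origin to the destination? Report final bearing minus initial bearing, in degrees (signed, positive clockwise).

Initial bearing θ₁ = atan2(sin Δλ cos φ₂, cos φ₁ sin φ₂ − sin φ₁ cos φ₂ cos Δλ) = 253.11°
Final bearing θ₂ = (initial bearing from the destination back to the start) + 180° = 216.02°
Δθ = θ₂ − θ₁ = -37.1°

-37.1°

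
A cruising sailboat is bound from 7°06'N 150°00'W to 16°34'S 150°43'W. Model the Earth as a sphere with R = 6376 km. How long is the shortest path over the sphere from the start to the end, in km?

Haversine: a = sin²(Δφ/2)+cos φ₁ cos φ₂ sin²(Δλ/2) = 0.04209;  σ = 2·atan2(√a,√(1−a))
σ = 23.677° → d = Rσ = 6376·0.41325 = 2635 km

2635 km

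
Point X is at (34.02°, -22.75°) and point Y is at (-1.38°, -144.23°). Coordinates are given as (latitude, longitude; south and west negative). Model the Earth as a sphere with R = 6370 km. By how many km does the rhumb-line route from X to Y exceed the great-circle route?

Great circle: cos σ = sin φ₁ sin φ₂ + cos φ₁ cos φ₂ cos Δλ,  σ = 2.0333 rad → d_gc = 12952.0 km
Rhumb line: Δψ = -0.6562, q = Δφ/Δψ = 0.9416, d_rh = R√(Δφ²+q²Δλ²) = 13312.2 km
Excess = 13312.2 − 12952.0 = 360.2 ≈ 360 km

360 km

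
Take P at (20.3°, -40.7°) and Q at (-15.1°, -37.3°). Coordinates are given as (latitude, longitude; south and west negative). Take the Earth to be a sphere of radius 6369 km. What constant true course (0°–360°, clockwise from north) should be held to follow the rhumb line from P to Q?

174.6°

Δψ = ln[tan(π/4+φ₂/2)/tan(π/4+φ₁/2)] = -0.6286
Δλ = +0.0593 rad (taken the short way round)
course = atan2(Δλ, Δψ) = 174.61°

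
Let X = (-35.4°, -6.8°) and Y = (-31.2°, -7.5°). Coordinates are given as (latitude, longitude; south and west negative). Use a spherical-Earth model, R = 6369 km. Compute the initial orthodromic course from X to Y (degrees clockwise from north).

351.9°

N = sin Δλ·cos φ₂ = -0.0104;  D = cos φ₁ sin φ₂ − sin φ₁ cos φ₂ cos Δλ = +0.0732
initial course = atan2(N, D) = 351.88°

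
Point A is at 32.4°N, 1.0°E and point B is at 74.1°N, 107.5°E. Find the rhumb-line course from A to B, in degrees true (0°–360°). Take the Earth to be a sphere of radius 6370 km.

Δψ = ln[tan(π/4+φ₂/2)/tan(π/4+φ₁/2)] = +1.3703
Δλ = +1.8588 rad (taken the short way round)
course = atan2(Δλ, Δψ) = 53.60°

53.6°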